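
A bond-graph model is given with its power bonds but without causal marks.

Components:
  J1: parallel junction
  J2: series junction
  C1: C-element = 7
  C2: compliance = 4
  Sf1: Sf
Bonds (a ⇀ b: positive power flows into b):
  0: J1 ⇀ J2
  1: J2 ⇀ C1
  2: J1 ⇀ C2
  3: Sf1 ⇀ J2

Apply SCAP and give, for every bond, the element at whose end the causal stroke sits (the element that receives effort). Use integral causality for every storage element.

b3 |Sf1  (Sf1: flow source, stroke at near end)
b0 |J2  (1-jn J2 has f-setter on 3)
b1 |J2  (J2 flow already set via bond 3)
b2 |J1  (closing 0-jn rule on J1)

b0 →J2
b1 →J2
b2 →J1
b3 →Sf1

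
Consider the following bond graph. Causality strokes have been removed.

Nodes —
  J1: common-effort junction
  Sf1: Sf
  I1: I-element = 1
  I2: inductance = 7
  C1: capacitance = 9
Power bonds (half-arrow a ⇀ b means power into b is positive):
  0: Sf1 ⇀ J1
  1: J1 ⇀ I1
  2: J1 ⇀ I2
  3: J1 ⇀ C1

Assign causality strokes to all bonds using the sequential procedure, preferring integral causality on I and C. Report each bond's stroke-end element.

b0 |Sf1
b1 |I1
b2 |I2
b3 |J1

bond 0 |Sf1  (Sf1 (Sf) sets flow on bond)
bond 1 |I1  (I1: I, integral causality)
bond 2 |I2  (prefer integral on I2)
bond 3 |J1  (closing 0-jn rule on J1)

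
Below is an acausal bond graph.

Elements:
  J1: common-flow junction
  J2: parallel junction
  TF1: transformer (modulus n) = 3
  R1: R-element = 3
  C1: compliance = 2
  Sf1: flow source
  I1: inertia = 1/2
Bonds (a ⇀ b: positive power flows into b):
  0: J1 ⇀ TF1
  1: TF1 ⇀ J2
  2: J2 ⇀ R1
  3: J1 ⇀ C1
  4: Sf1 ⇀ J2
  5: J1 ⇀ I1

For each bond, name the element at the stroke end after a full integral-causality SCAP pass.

b4 |Sf1  (Sf1: flow source, stroke at near end)
b3 |J1  (prefer integral on C1)
b5 |I1  (I1: I, integral causality)
b0 |J1  (common-f at J1 fixed by 5)
b1 |TF1  (TF1: transformer flips bond 0)
b2 |J2  (only one effort-in slot at J2)

b0 stroke at J1
b1 stroke at TF1
b2 stroke at J2
b3 stroke at J1
b4 stroke at Sf1
b5 stroke at I1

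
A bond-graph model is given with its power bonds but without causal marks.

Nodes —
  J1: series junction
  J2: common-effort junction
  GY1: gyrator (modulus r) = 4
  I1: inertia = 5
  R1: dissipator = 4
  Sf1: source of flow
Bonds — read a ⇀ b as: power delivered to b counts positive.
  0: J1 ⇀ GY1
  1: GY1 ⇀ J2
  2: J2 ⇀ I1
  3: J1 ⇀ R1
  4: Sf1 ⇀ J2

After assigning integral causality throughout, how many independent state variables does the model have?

β4 stroke→Sf1  (Sf1: flow source, stroke at near end)
β2 stroke→I1  (I1 outputs flow p/I1)
β1 stroke→J2  (J2 needs exactly one e-in)
β0 stroke→J1  (GY1: gyrator matches bond 1)
β3 stroke→R1  (J1: last free bond brings flow in)

1  (I1 all integral)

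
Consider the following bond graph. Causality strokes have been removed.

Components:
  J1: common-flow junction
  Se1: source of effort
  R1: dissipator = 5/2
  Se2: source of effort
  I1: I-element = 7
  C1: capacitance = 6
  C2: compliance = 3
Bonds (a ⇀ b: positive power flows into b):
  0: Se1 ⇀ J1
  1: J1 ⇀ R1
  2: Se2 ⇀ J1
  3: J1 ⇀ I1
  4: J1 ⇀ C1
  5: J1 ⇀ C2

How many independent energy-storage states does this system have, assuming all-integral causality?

3  (C1, C2, I1 all integral)

bond 0 stroke→J1  (Se1: effort source, stroke at far end)
bond 2 stroke→J1  (Se2 fixes effort; stroke away)
bond 3 stroke→I1  (I1: I, integral causality)
bond 1 stroke→J1  (J1: bond 3 brought flow, rest push out)
bond 4 stroke→J1  (J1: bond 3 brought flow, rest push out)
bond 5 stroke→J1  (1-jn J1 has f-setter on 3)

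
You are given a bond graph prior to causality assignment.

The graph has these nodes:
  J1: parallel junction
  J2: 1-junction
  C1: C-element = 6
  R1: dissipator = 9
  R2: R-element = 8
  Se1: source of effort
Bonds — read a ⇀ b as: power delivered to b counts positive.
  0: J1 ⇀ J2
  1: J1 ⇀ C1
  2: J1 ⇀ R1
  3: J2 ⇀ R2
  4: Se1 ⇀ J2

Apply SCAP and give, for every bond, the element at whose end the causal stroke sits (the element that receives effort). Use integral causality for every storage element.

β0 →J2
β1 →J1
β2 →R1
β3 →R2
β4 →J2

#4 →J2  (source Se1 imposes e)
#1 →J1  (prefer integral on C1)
#0 →J2  (J1 effort already set via bond 1)
#2 →R1  (J1 effort already set via bond 1)
#3 →R2  (J2: last free bond brings flow in)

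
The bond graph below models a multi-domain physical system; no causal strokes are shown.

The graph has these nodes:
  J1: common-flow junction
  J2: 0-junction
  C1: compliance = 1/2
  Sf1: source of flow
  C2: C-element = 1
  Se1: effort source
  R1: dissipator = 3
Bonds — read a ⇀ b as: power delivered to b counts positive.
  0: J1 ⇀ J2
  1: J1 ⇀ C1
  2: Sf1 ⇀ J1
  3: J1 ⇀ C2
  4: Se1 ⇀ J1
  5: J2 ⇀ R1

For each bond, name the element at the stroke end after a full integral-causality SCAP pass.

β0 stroke→J1
β1 stroke→J1
β2 stroke→Sf1
β3 stroke→J1
β4 stroke→J1
β5 stroke→J2

bond 2 |Sf1  (Sf1 (Sf) sets flow on bond)
bond 4 |J1  (Se1 (Se) sets effort on bond)
bond 0 |J1  (J1 flow already set via bond 2)
bond 1 |J1  (J1: bond 2 brought flow, rest push out)
bond 3 |J1  (J1 flow already set via bond 2)
bond 5 |J2  (only one effort-in slot at J2)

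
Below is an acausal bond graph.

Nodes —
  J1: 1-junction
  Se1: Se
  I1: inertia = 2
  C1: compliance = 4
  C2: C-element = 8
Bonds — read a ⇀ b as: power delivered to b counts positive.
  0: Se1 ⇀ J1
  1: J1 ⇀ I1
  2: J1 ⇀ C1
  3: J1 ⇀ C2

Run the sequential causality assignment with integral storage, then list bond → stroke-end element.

#0 |J1
#1 |I1
#2 |J1
#3 |J1

#0 stroke at J1  (Se1 fixes effort; stroke away)
#1 stroke at I1  (I1: I, integral causality)
#2 stroke at J1  (1-jn J1 has f-setter on 1)
#3 stroke at J1  (J1 flow already set via bond 1)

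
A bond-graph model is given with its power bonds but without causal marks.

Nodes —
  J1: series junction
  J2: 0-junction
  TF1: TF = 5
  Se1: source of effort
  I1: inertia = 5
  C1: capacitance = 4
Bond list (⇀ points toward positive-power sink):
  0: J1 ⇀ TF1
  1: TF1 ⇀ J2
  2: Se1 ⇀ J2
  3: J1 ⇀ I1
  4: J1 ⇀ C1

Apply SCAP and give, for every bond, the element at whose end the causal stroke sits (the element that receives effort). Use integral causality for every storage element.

b0 →J1
b1 →TF1
b2 →J2
b3 →I1
b4 →J1

#2 stroke at J2  (source Se1 imposes e)
#1 stroke at TF1  (0-jn J2 has e-setter on 2)
#0 stroke at J1  (through TF1, causality passes straight; one stroke at TF1)
#3 stroke at I1  (I1 integral (f out))
#4 stroke at J1  (J1 flow already set via bond 3)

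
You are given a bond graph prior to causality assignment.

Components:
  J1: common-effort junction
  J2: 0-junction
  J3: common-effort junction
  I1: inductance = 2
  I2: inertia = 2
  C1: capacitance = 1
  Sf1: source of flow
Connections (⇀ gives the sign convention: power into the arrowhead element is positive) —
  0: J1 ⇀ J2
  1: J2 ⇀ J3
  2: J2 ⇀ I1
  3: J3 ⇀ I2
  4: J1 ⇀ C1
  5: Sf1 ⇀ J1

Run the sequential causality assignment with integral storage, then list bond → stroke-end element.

β0 |J2
β1 |J3
β2 |I1
β3 |I2
β4 |J1
β5 |Sf1

bond 5 stroke→Sf1  (Sf1 fixes flow; stroke at Sf1)
bond 2 stroke→I1  (I1 integral (f out))
bond 3 stroke→I2  (I2: I, integral causality)
bond 1 stroke→J3  (J3: last free bond brings effort in)
bond 0 stroke→J2  (closing 0-jn rule on J2)
bond 4 stroke→J1  (closing 0-jn rule on J1)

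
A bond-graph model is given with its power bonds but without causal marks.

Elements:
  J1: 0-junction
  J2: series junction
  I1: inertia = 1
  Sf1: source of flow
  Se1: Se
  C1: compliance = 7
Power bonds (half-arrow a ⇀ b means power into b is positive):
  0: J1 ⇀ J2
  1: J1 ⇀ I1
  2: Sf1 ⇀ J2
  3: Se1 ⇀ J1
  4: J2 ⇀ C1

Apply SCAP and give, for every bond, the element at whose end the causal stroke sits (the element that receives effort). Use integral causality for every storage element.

b0 |J2
b1 |I1
b2 |Sf1
b3 |J1
b4 |J2

b2 stroke→Sf1  (Sf1 (Sf) sets flow on bond)
b3 stroke→J1  (Se1 (Se) sets effort on bond)
b0 stroke→J2  (J1 effort already set via bond 3)
b1 stroke→I1  (common-e at J1 fixed by 3)
b4 stroke→J2  (J2: bond 2 brought flow, rest push out)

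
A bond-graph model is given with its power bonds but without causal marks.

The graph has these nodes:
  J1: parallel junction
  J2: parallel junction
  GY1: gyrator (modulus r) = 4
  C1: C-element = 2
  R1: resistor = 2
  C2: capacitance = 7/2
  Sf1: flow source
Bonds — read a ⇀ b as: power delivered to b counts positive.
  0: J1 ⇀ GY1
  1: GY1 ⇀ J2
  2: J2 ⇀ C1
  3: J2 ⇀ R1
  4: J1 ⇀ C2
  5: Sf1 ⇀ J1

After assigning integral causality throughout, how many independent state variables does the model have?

β5 stroke→Sf1  (Sf1 fixes flow; stroke at Sf1)
β2 stroke→J2  (C1 integral (e out))
β1 stroke→GY1  (J2: bond 2 brought effort, rest push out)
β3 stroke→R1  (0-jn J2 has e-setter on 2)
β0 stroke→GY1  (GY1 both-in/both-out from 1)
β4 stroke→J1  (J1: last free bond brings effort in)

2  (C1, C2 all integral)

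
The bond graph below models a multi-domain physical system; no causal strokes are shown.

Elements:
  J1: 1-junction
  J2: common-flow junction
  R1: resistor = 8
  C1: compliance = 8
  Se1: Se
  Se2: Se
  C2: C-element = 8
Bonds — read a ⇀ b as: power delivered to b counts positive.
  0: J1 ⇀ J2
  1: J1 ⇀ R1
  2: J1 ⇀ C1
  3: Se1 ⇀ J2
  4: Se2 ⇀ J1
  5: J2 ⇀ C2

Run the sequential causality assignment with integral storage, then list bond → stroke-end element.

b0 |J1
b1 |R1
b2 |J1
b3 |J2
b4 |J1
b5 |J2

b3 stroke at J2  (Se1 fixes effort; stroke away)
b4 stroke at J1  (Se2 fixes effort; stroke away)
b2 stroke at J1  (prefer integral on C1)
b5 stroke at J2  (C2: C, integral causality)
b0 stroke at J1  (J2 needs exactly one f-in)
b1 stroke at R1  (closing 1-jn rule on J1)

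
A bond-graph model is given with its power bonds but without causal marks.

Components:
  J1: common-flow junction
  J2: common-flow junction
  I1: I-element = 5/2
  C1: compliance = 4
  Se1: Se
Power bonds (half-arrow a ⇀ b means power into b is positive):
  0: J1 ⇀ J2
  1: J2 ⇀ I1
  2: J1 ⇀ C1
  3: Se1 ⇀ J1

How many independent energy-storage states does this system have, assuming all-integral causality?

2  (C1, I1 all integral)

b3 stroke at J1  (Se1 (Se) sets effort on bond)
b1 stroke at I1  (I1: I, integral causality)
b0 stroke at J2  (J2 flow already set via bond 1)
b2 stroke at J1  (1-jn J1 has f-setter on 0)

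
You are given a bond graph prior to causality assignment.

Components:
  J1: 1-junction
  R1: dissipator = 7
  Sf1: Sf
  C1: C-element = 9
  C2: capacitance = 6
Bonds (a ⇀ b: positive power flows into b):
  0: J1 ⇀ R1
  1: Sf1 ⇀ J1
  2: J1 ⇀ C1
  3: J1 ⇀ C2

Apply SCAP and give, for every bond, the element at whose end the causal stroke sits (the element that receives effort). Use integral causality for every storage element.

#0 stroke at J1
#1 stroke at Sf1
#2 stroke at J1
#3 stroke at J1

bond 1 stroke→Sf1  (Sf1 (Sf) sets flow on bond)
bond 0 stroke→J1  (J1 flow already set via bond 1)
bond 2 stroke→J1  (common-f at J1 fixed by 1)
bond 3 stroke→J1  (1-jn J1 has f-setter on 1)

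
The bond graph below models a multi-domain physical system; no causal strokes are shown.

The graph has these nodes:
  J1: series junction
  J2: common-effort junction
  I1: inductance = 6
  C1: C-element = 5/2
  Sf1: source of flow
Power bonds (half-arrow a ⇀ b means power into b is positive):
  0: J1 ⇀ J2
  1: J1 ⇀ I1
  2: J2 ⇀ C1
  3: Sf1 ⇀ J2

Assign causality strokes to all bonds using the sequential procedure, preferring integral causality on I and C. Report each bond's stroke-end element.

b0 stroke at J1
b1 stroke at I1
b2 stroke at J2
b3 stroke at Sf1

β3 stroke at Sf1  (source Sf1 imposes f)
β1 stroke at I1  (prefer integral on I1)
β0 stroke at J1  (J1 flow already set via bond 1)
β2 stroke at J2  (J2 needs exactly one e-in)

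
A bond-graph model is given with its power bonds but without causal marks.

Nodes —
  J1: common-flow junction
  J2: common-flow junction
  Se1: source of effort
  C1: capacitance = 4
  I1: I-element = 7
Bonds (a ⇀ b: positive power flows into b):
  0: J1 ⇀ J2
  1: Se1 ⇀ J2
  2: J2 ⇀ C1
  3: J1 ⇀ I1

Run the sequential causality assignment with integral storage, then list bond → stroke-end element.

b1 |J2  (Se1 (Se) sets effort on bond)
b2 |J2  (C1: C, integral causality)
b0 |J1  (closing 1-jn rule on J2)
b3 |I1  (J1 needs exactly one f-in)

b0 |J1
b1 |J2
b2 |J2
b3 |I1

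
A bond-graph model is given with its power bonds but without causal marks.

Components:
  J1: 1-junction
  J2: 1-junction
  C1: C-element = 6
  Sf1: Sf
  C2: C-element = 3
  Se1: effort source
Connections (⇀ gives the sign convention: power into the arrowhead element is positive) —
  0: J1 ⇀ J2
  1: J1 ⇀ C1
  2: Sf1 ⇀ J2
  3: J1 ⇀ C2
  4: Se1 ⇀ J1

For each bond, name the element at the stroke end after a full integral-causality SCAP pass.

b0 |J2
b1 |J1
b2 |Sf1
b3 |J1
b4 |J1

#2 |Sf1  (source Sf1 imposes f)
#4 |J1  (Se1 (Se) sets effort on bond)
#0 |J2  (common-f at J2 fixed by 2)
#1 |J1  (J1: bond 0 brought flow, rest push out)
#3 |J1  (J1 flow already set via bond 0)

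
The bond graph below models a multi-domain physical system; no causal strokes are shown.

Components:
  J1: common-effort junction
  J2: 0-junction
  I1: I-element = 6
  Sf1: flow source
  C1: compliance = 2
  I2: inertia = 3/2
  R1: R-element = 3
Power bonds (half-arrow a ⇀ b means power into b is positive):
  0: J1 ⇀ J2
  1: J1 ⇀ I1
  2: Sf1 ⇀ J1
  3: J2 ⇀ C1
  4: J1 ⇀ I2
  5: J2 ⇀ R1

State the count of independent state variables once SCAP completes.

#2 →Sf1  (Sf1 fixes flow; stroke at Sf1)
#1 →I1  (I1 integral (f out))
#3 →J2  (prefer integral on C1)
#0 →J1  (0-jn J2 has e-setter on 3)
#5 →R1  (0-jn J2 has e-setter on 3)
#4 →I2  (J1: bond 0 brought effort, rest push out)

3  (C1, I1, I2 all integral)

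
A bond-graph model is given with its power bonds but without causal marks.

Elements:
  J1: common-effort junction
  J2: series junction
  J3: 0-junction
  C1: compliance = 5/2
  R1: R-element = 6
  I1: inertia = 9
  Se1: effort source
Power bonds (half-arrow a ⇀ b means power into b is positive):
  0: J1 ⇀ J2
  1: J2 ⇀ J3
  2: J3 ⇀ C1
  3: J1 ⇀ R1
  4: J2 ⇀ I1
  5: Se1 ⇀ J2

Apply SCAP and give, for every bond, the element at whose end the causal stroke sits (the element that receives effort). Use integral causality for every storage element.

#5 →J2  (source Se1 imposes e)
#2 →J3  (prefer integral on C1)
#1 →J2  (J3: bond 2 brought effort, rest push out)
#4 →I1  (prefer integral on I1)
#0 →J2  (1-jn J2 has f-setter on 4)
#3 →J1  (J1: last free bond brings effort in)

b0 →J2
b1 →J2
b2 →J3
b3 →J1
b4 →I1
b5 →J2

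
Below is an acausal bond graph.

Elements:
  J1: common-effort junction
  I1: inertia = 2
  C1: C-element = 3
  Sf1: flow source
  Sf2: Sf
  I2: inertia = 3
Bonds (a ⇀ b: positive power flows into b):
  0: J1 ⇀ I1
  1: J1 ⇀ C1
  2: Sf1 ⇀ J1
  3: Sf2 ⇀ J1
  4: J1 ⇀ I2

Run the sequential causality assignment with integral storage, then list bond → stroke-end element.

#2 |Sf1  (Sf1 fixes flow; stroke at Sf1)
#3 |Sf2  (source Sf2 imposes f)
#0 |I1  (prefer integral on I1)
#1 |J1  (C1 integral (e out))
#4 |I2  (J1: bond 1 brought effort, rest push out)

bond 0 stroke→I1
bond 1 stroke→J1
bond 2 stroke→Sf1
bond 3 stroke→Sf2
bond 4 stroke→I2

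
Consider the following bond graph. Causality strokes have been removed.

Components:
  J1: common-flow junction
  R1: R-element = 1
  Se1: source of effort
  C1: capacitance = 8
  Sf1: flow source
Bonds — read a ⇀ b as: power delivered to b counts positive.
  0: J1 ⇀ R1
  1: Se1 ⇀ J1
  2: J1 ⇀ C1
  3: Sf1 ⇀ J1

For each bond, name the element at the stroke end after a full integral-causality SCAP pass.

#1 stroke at J1  (source Se1 imposes e)
#3 stroke at Sf1  (Sf1 fixes flow; stroke at Sf1)
#0 stroke at J1  (J1: bond 3 brought flow, rest push out)
#2 stroke at J1  (common-f at J1 fixed by 3)

β0 |J1
β1 |J1
β2 |J1
β3 |Sf1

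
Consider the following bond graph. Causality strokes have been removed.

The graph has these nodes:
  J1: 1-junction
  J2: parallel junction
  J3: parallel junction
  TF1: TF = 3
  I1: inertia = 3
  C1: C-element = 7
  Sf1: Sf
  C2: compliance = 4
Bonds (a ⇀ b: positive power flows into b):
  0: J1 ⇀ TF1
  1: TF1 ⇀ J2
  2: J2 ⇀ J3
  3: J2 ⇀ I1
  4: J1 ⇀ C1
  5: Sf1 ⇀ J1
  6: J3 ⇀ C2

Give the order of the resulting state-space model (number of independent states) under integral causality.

3  (C1, C2, I1 all integral)

#5 →Sf1  (Sf1 fixes flow; stroke at Sf1)
#0 →J1  (J1: bond 5 brought flow, rest push out)
#4 →J1  (common-f at J1 fixed by 5)
#1 →TF1  (TF1 one-in-one-out from 0)
#3 →I1  (I1 outputs flow p/I1)
#2 →J2  (J2: last free bond brings effort in)
#6 →J3  (closing 0-jn rule on J3)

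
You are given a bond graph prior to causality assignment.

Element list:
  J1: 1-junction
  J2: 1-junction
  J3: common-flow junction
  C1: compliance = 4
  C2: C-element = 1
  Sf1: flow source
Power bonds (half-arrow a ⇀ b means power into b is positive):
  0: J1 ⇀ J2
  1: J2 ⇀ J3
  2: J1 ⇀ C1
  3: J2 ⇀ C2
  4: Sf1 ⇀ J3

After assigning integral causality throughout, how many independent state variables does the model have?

2  (C1, C2 all integral)

#4 →Sf1  (Sf1 (Sf) sets flow on bond)
#1 →J3  (J3 flow already set via bond 4)
#0 →J2  (J2: bond 1 brought flow, rest push out)
#3 →J2  (J2: bond 1 brought flow, rest push out)
#2 →J1  (1-jn J1 has f-setter on 0)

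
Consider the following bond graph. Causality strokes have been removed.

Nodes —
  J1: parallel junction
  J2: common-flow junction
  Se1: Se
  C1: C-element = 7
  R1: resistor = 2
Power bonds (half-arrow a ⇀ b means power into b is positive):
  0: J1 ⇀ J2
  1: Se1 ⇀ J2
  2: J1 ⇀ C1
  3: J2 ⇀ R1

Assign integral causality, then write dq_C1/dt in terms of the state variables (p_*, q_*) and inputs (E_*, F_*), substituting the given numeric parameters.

dq_C1/dt = -E_Se1/2 - q_C1/14

β1 →J2  (Se1 (Se) sets effort on bond)
β2 →J1  (C1 outputs effort q/C1)
β0 →J2  (J1 effort already set via bond 2)
β3 →R1  (J2 needs exactly one f-in)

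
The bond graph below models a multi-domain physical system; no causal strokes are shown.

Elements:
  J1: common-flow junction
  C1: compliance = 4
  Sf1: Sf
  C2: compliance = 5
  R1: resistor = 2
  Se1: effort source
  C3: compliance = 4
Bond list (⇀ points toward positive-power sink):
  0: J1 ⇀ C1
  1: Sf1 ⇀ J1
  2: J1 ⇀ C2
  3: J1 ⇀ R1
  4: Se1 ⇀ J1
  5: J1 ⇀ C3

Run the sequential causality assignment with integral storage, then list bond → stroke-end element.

β1 stroke→Sf1  (Sf1 (Sf) sets flow on bond)
β4 stroke→J1  (Se1: effort source, stroke at far end)
β0 stroke→J1  (1-jn J1 has f-setter on 1)
β2 stroke→J1  (J1: bond 1 brought flow, rest push out)
β3 stroke→J1  (J1 flow already set via bond 1)
β5 stroke→J1  (J1: bond 1 brought flow, rest push out)

#0 stroke at J1
#1 stroke at Sf1
#2 stroke at J1
#3 stroke at J1
#4 stroke at J1
#5 stroke at J1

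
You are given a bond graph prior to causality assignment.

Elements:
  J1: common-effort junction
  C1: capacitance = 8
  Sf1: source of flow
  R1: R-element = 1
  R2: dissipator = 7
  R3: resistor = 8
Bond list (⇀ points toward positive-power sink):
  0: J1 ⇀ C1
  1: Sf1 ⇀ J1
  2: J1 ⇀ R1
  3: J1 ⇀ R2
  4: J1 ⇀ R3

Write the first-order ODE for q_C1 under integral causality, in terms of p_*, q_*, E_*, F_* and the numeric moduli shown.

dq_C1/dt = F_Sf1 - 71*q_C1/448

b1 stroke at Sf1  (source Sf1 imposes f)
b0 stroke at J1  (C1 outputs effort q/C1)
b2 stroke at R1  (0-jn J1 has e-setter on 0)
b3 stroke at R2  (J1: bond 0 brought effort, rest push out)
b4 stroke at R3  (J1: bond 0 brought effort, rest push out)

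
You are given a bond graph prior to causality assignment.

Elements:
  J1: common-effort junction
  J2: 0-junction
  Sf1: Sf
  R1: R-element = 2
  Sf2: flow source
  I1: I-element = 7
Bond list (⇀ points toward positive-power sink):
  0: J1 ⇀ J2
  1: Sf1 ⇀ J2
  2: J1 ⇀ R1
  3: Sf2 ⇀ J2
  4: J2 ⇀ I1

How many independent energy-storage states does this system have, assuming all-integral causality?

bond 1 stroke→Sf1  (Sf1 fixes flow; stroke at Sf1)
bond 3 stroke→Sf2  (source Sf2 imposes f)
bond 4 stroke→I1  (I1: I, integral causality)
bond 0 stroke→J2  (J2: last free bond brings effort in)
bond 2 stroke→J1  (only one effort-in slot at J1)

1  (I1 all integral)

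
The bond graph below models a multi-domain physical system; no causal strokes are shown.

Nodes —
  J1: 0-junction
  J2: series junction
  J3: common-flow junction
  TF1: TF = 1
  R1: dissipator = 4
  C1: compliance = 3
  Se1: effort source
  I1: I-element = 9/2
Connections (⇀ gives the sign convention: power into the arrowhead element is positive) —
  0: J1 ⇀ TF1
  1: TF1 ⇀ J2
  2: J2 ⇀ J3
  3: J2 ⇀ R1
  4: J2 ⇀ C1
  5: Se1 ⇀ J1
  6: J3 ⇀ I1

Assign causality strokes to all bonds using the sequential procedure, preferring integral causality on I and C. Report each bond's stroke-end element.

bond 5 |J1  (Se1 (Se) sets effort on bond)
bond 0 |TF1  (0-jn J1 has e-setter on 5)
bond 1 |J2  (through TF1, causality passes straight; one stroke at TF1)
bond 4 |J2  (C1: C, integral causality)
bond 6 |I1  (I1 outputs flow p/I1)
bond 2 |J3  (J3: bond 6 brought flow, rest push out)
bond 3 |J2  (common-f at J2 fixed by 2)

bond 0 →TF1
bond 1 →J2
bond 2 →J3
bond 3 →J2
bond 4 →J2
bond 5 →J1
bond 6 →I1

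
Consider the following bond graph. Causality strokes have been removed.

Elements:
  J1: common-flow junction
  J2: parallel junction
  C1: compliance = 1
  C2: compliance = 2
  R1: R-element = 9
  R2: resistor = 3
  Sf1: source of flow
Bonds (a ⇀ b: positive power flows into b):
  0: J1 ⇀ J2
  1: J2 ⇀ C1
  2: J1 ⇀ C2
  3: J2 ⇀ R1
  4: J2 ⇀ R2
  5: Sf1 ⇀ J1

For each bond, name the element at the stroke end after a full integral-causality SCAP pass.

bond 0 |J1
bond 1 |J2
bond 2 |J1
bond 3 |R1
bond 4 |R2
bond 5 |Sf1

bond 5 |Sf1  (Sf1 (Sf) sets flow on bond)
bond 0 |J1  (common-f at J1 fixed by 5)
bond 2 |J1  (J1 flow already set via bond 5)
bond 1 |J2  (C1 integral (e out))
bond 3 |R1  (0-jn J2 has e-setter on 1)
bond 4 |R2  (common-e at J2 fixed by 1)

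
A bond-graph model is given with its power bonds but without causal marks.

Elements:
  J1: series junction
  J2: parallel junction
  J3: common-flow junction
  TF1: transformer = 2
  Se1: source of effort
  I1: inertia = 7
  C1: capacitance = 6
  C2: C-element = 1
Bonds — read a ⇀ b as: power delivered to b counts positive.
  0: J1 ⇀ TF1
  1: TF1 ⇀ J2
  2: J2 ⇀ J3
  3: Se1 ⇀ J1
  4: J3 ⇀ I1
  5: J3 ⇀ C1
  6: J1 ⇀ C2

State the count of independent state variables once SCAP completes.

bond 3 stroke→J1  (source Se1 imposes e)
bond 4 stroke→I1  (I1 outputs flow p/I1)
bond 2 stroke→J3  (common-f at J3 fixed by 4)
bond 5 stroke→J3  (common-f at J3 fixed by 4)
bond 1 stroke→J2  (J2 needs exactly one e-in)
bond 0 stroke→TF1  (TF TF1: opposite of bond 1)
bond 6 stroke→J1  (J1 flow already set via bond 0)

3  (C1, C2, I1 all integral)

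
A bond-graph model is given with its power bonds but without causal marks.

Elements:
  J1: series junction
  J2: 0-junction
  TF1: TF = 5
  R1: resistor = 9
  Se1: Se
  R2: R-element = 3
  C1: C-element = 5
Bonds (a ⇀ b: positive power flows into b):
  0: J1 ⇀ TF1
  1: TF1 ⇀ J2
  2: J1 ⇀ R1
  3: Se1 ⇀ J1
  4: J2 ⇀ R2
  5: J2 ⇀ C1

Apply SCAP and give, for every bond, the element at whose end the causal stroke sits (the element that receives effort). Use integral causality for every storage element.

β0 stroke at J1
β1 stroke at TF1
β2 stroke at R1
β3 stroke at J1
β4 stroke at R2
β5 stroke at J2

bond 3 →J1  (Se1: effort source, stroke at far end)
bond 5 →J2  (C1: C, integral causality)
bond 1 →TF1  (common-e at J2 fixed by 5)
bond 4 →R2  (J2: bond 5 brought effort, rest push out)
bond 0 →J1  (TF1: transformer flips bond 1)
bond 2 →R1  (J1: last free bond brings flow in)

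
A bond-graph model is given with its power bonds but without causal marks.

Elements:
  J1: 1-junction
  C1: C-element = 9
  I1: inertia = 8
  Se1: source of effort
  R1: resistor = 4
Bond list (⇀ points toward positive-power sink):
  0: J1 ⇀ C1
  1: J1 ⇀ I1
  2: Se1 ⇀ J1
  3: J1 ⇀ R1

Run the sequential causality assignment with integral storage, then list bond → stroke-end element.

#0 stroke at J1
#1 stroke at I1
#2 stroke at J1
#3 stroke at J1

b2 stroke at J1  (Se1 (Se) sets effort on bond)
b0 stroke at J1  (prefer integral on C1)
b1 stroke at I1  (prefer integral on I1)
b3 stroke at J1  (J1 flow already set via bond 1)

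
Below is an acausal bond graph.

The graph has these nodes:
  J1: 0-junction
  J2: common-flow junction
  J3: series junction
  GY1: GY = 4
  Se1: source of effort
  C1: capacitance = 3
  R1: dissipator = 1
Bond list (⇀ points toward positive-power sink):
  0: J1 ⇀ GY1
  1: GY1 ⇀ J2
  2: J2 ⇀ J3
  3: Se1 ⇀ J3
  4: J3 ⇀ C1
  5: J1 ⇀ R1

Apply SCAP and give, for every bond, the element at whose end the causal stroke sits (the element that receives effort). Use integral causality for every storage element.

β0 stroke→GY1
β1 stroke→GY1
β2 stroke→J2
β3 stroke→J3
β4 stroke→J3
β5 stroke→J1

#3 →J3  (Se1 fixes effort; stroke away)
#4 →J3  (C1 integral (e out))
#2 →J2  (J3: last free bond brings flow in)
#1 →GY1  (closing 1-jn rule on J2)
#0 →GY1  (GY1 both-in/both-out from 1)
#5 →J1  (J1: last free bond brings effort in)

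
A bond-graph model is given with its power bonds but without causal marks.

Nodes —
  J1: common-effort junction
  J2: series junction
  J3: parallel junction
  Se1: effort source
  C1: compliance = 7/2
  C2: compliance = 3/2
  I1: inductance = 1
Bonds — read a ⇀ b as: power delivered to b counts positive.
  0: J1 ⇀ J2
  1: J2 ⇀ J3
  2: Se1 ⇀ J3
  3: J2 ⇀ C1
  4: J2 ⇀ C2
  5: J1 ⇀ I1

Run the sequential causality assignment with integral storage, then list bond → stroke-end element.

bond 2 stroke→J3  (source Se1 imposes e)
bond 1 stroke→J2  (0-jn J3 has e-setter on 2)
bond 3 stroke→J2  (C1 integral (e out))
bond 4 stroke→J2  (C2: C, integral causality)
bond 0 stroke→J1  (J2: last free bond brings flow in)
bond 5 stroke→I1  (common-e at J1 fixed by 0)

#0 stroke at J1
#1 stroke at J2
#2 stroke at J3
#3 stroke at J2
#4 stroke at J2
#5 stroke at I1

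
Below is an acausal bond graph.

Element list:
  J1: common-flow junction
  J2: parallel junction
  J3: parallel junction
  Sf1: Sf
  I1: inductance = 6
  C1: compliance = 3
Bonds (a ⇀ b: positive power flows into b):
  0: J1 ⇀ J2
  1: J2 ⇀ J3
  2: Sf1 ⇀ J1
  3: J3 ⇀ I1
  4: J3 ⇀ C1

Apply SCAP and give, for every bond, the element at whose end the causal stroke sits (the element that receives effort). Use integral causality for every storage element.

#2 →Sf1  (Sf1 (Sf) sets flow on bond)
#0 →J1  (J1 flow already set via bond 2)
#1 →J2  (only one effort-in slot at J2)
#3 →I1  (I1: I, integral causality)
#4 →J3  (only one effort-in slot at J3)

bond 0 stroke→J1
bond 1 stroke→J2
bond 2 stroke→Sf1
bond 3 stroke→I1
bond 4 stroke→J3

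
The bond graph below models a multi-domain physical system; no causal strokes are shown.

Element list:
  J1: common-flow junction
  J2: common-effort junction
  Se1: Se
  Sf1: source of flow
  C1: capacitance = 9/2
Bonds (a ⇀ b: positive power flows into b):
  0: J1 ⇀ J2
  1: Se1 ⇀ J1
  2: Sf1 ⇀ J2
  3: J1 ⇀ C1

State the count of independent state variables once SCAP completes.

1  (C1 all integral)

b1 stroke at J1  (source Se1 imposes e)
b2 stroke at Sf1  (Sf1 (Sf) sets flow on bond)
b0 stroke at J2  (only one effort-in slot at J2)
b3 stroke at J1  (J1: bond 0 brought flow, rest push out)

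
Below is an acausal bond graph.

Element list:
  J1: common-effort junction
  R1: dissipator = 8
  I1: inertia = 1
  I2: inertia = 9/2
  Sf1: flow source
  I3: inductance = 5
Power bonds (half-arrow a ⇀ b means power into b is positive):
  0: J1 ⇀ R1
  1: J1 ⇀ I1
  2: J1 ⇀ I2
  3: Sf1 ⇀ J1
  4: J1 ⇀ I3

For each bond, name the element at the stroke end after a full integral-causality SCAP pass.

b3 →Sf1  (source Sf1 imposes f)
b1 →I1  (prefer integral on I1)
b2 →I2  (prefer integral on I2)
b4 →I3  (I3 outputs flow p/I3)
b0 →J1  (J1 needs exactly one e-in)

bond 0 →J1
bond 1 →I1
bond 2 →I2
bond 3 →Sf1
bond 4 →I3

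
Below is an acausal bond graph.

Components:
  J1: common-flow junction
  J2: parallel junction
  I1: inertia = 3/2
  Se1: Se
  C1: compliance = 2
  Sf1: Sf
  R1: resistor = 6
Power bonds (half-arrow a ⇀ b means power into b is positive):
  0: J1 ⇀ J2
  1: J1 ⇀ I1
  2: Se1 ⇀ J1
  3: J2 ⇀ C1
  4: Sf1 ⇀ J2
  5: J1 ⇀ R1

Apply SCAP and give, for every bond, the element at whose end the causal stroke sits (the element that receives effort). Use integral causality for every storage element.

#0 |J1
#1 |I1
#2 |J1
#3 |J2
#4 |Sf1
#5 |J1

bond 2 stroke→J1  (Se1 (Se) sets effort on bond)
bond 4 stroke→Sf1  (Sf1 fixes flow; stroke at Sf1)
bond 1 stroke→I1  (I1 integral (f out))
bond 0 stroke→J1  (J1 flow already set via bond 1)
bond 5 stroke→J1  (common-f at J1 fixed by 1)
bond 3 stroke→J2  (J2: last free bond brings effort in)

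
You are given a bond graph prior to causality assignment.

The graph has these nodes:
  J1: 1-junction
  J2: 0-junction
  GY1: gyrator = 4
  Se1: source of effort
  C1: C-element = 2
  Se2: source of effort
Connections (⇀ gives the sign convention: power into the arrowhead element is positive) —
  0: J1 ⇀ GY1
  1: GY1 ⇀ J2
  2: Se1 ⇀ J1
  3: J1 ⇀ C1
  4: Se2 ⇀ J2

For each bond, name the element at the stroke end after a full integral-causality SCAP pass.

β2 →J1  (source Se1 imposes e)
β4 →J2  (source Se2 imposes e)
β1 →GY1  (J2 effort already set via bond 4)
β0 →GY1  (through GY1, causality inverts; strokes same side of GY1)
β3 →J1  (1-jn J1 has f-setter on 0)

bond 0 stroke→GY1
bond 1 stroke→GY1
bond 2 stroke→J1
bond 3 stroke→J1
bond 4 stroke→J2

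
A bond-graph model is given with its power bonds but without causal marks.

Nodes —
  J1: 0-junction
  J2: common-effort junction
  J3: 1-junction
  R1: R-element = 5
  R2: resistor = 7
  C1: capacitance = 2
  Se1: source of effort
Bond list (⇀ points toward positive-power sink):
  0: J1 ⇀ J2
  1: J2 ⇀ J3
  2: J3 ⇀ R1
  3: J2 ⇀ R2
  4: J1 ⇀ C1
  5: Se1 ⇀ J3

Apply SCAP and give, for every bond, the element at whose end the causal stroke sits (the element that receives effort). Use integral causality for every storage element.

β5 stroke→J3  (source Se1 imposes e)
β4 stroke→J1  (C1 integral (e out))
β0 stroke→J2  (0-jn J1 has e-setter on 4)
β1 stroke→J3  (0-jn J2 has e-setter on 0)
β3 stroke→R2  (common-e at J2 fixed by 0)
β2 stroke→R1  (J3 needs exactly one f-in)

bond 0 stroke at J2
bond 1 stroke at J3
bond 2 stroke at R1
bond 3 stroke at R2
bond 4 stroke at J1
bond 5 stroke at J3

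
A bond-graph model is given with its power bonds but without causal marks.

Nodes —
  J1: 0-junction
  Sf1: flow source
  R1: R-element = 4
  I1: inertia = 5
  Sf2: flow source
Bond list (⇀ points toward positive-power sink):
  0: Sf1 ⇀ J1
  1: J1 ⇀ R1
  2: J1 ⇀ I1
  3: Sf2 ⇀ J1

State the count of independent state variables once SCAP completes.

β0 |Sf1  (source Sf1 imposes f)
β3 |Sf2  (Sf2 fixes flow; stroke at Sf2)
β2 |I1  (I1: I, integral causality)
β1 |J1  (closing 0-jn rule on J1)

1  (I1 all integral)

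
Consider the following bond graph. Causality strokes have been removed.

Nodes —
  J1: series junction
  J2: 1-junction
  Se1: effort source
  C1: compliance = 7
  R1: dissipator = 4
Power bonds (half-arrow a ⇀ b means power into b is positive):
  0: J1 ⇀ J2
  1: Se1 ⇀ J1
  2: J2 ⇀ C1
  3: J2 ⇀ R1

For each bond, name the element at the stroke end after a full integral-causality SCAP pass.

bond 1 |J1  (Se1 (Se) sets effort on bond)
bond 0 |J2  (J1: last free bond brings flow in)
bond 2 |J2  (C1 integral (e out))
bond 3 |R1  (J2: last free bond brings flow in)

b0 →J2
b1 →J1
b2 →J2
b3 →R1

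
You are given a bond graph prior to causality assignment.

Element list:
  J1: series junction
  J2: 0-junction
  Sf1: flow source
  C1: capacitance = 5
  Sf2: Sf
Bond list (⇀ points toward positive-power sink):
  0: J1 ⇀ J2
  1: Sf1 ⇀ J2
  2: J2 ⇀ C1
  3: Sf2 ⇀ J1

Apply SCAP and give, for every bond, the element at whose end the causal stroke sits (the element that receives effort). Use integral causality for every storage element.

b1 |Sf1  (source Sf1 imposes f)
b3 |Sf2  (Sf2 fixes flow; stroke at Sf2)
b0 |J1  (J1 flow already set via bond 3)
b2 |J2  (J2: last free bond brings effort in)

bond 0 stroke→J1
bond 1 stroke→Sf1
bond 2 stroke→J2
bond 3 stroke→Sf2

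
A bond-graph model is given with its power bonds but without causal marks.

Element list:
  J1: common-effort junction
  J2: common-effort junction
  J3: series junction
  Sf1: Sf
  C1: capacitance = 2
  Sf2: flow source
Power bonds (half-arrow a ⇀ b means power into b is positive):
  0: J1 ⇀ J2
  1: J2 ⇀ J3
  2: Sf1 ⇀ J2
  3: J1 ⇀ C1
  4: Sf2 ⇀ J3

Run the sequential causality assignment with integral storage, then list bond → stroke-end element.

bond 0 →J2
bond 1 →J3
bond 2 →Sf1
bond 3 →J1
bond 4 →Sf2

bond 2 |Sf1  (Sf1 (Sf) sets flow on bond)
bond 4 |Sf2  (Sf2 (Sf) sets flow on bond)
bond 1 |J3  (common-f at J3 fixed by 4)
bond 0 |J2  (only one effort-in slot at J2)
bond 3 |J1  (only one effort-in slot at J1)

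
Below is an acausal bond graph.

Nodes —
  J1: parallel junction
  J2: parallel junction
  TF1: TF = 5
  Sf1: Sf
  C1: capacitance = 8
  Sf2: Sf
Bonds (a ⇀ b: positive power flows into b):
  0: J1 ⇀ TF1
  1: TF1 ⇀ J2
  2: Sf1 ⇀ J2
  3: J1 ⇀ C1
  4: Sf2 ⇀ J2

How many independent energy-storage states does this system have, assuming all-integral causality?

bond 2 stroke→Sf1  (Sf1 (Sf) sets flow on bond)
bond 4 stroke→Sf2  (source Sf2 imposes f)
bond 1 stroke→J2  (only one effort-in slot at J2)
bond 0 stroke→TF1  (through TF1, causality passes straight; one stroke at TF1)
bond 3 stroke→J1  (J1: last free bond brings effort in)

1  (C1 all integral)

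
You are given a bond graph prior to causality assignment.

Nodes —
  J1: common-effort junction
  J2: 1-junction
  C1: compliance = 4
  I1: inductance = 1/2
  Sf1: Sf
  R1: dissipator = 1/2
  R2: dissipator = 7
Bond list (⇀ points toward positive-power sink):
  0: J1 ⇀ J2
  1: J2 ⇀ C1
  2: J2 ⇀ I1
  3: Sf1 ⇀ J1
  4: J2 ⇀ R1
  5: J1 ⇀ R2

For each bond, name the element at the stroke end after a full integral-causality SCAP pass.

b3 →Sf1  (Sf1 (Sf) sets flow on bond)
b1 →J2  (C1: C, integral causality)
b2 →I1  (prefer integral on I1)
b0 →J2  (common-f at J2 fixed by 2)
b4 →J2  (J2: bond 2 brought flow, rest push out)
b5 →J1  (closing 0-jn rule on J1)

b0 stroke at J2
b1 stroke at J2
b2 stroke at I1
b3 stroke at Sf1
b4 stroke at J2
b5 stroke at J1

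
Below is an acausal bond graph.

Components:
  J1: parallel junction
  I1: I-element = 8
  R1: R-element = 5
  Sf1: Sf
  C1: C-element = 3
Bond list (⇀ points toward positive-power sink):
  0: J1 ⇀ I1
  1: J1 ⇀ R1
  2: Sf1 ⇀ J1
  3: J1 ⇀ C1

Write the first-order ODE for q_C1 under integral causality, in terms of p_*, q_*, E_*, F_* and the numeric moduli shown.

bond 2 |Sf1  (Sf1: flow source, stroke at near end)
bond 0 |I1  (I1: I, integral causality)
bond 3 |J1  (prefer integral on C1)
bond 1 |R1  (J1: bond 3 brought effort, rest push out)

dq_C1/dt = F_Sf1 - p_I1/8 - q_C1/15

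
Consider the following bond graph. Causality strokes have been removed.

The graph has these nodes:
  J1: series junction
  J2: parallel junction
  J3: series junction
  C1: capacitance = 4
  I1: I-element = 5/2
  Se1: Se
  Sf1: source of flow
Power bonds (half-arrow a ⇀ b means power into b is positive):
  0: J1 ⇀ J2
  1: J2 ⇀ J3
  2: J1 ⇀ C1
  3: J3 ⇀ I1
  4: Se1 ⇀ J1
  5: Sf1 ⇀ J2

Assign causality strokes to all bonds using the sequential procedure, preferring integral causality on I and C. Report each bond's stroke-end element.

β0 →J2
β1 →J3
β2 →J1
β3 →I1
β4 →J1
β5 →Sf1

bond 4 |J1  (Se1: effort source, stroke at far end)
bond 5 |Sf1  (Sf1 fixes flow; stroke at Sf1)
bond 2 |J1  (C1: C, integral causality)
bond 0 |J2  (J1 needs exactly one f-in)
bond 1 |J3  (common-e at J2 fixed by 0)
bond 3 |I1  (J3: last free bond brings flow in)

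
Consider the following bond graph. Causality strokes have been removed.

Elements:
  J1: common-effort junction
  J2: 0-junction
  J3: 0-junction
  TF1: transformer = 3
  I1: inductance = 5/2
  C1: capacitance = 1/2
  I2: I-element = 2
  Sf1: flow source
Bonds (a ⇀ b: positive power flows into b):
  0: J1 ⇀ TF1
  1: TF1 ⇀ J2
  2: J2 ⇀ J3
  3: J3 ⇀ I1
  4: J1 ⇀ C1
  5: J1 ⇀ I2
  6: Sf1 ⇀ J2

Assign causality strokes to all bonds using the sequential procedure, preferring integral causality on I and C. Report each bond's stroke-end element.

#0 →TF1
#1 →J2
#2 →J3
#3 →I1
#4 →J1
#5 →I2
#6 →Sf1

β6 stroke at Sf1  (Sf1 fixes flow; stroke at Sf1)
β3 stroke at I1  (I1: I, integral causality)
β2 stroke at J3  (closing 0-jn rule on J3)
β1 stroke at J2  (J2: last free bond brings effort in)
β0 stroke at TF1  (TF1 one-in-one-out from 1)
β4 stroke at J1  (C1 integral (e out))
β5 stroke at I2  (common-e at J1 fixed by 4)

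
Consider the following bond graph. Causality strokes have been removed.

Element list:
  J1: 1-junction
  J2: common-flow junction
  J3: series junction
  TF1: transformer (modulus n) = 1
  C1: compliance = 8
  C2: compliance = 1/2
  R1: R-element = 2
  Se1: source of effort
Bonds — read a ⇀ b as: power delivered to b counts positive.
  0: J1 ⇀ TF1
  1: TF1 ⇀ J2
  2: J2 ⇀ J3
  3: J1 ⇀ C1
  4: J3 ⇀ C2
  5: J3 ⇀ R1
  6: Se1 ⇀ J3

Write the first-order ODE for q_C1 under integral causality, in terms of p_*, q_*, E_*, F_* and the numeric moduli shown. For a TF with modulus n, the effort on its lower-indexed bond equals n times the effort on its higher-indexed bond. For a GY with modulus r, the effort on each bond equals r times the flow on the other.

#6 stroke→J3  (Se1 fixes effort; stroke away)
#3 stroke→J1  (C1: C, integral causality)
#0 stroke→TF1  (J1: last free bond brings flow in)
#1 stroke→J2  (TF TF1: opposite of bond 0)
#2 stroke→J3  (J2: last free bond brings flow in)
#4 stroke→J3  (C2 outputs effort q/C2)
#5 stroke→R1  (J3 needs exactly one f-in)

dq_C1/dt = E_Se1/2 - q_C1/16 - q_C2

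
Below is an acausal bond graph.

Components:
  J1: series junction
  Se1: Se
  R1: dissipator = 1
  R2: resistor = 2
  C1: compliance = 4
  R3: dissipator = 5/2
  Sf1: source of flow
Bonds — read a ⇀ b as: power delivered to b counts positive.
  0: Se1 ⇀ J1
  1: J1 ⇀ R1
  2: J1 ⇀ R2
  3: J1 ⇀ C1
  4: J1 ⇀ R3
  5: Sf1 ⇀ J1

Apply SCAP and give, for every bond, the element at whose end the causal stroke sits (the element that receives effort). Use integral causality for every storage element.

β0 →J1
β1 →J1
β2 →J1
β3 →J1
β4 →J1
β5 →Sf1

β0 stroke at J1  (Se1 fixes effort; stroke away)
β5 stroke at Sf1  (Sf1 fixes flow; stroke at Sf1)
β1 stroke at J1  (J1 flow already set via bond 5)
β2 stroke at J1  (1-jn J1 has f-setter on 5)
β3 stroke at J1  (1-jn J1 has f-setter on 5)
β4 stroke at J1  (J1: bond 5 brought flow, rest push out)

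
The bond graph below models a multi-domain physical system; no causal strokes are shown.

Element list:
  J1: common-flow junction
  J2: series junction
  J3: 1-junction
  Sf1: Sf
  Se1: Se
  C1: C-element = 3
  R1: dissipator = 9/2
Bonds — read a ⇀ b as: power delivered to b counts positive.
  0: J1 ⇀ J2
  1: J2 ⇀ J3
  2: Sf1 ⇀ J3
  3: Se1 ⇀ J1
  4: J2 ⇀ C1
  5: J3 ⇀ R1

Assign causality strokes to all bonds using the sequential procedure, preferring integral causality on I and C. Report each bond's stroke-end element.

b2 stroke at Sf1  (Sf1 (Sf) sets flow on bond)
b3 stroke at J1  (source Se1 imposes e)
b0 stroke at J2  (only one flow-in slot at J1)
b1 stroke at J3  (J3 flow already set via bond 2)
b5 stroke at J3  (common-f at J3 fixed by 2)
b4 stroke at J2  (J2: bond 1 brought flow, rest push out)

β0 |J2
β1 |J3
β2 |Sf1
β3 |J1
β4 |J2
β5 |J3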